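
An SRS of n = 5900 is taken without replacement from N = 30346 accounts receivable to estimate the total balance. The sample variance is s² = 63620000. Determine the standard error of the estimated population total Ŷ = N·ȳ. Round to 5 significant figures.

2.8283 × 10^6

Var(Ŷ) = N²·Var(ȳ) = N²·(1 − n/N)·s²/n.
f = 5900/30346 = 0.19442431; Var(ȳ) = 0.80557569·63620000/5900 = 8686.5637.
Var(Ŷ) = 30346² · 8686.5637 = 7.9992803 × 10^12.
SE(Ŷ) = √(7.9992803 × 10^12) = 2.8283 × 10^6.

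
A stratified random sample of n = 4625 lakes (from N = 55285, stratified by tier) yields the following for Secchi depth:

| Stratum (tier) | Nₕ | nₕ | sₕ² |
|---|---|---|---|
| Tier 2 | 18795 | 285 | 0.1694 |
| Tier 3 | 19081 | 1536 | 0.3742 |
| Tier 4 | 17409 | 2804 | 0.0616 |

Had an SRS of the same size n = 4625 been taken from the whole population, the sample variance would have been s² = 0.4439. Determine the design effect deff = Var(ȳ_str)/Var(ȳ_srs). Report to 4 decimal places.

1.0934

Var(ȳ_str) = Σ Wₕ²(1−fₕ)sₕ²/nₕ with Wₕ = Nₕ/55285:
  Tier 2: (18795/55285)²·(1−285/18795)·0.1694/285 = 6.7655431 × 10^-5
  Tier 3: (19081/55285)²·(1−1536/19081)·0.3742/1536 = 2.6684093 × 10^-5
  Tier 4: (17409/55285)²·(1−2804/17409)·0.0616/2804 = 1.8275256 × 10^-6
  → Var(ȳ_str) = 9.616705 × 10^-5.
Var(ȳ_srs) = (1 − 4625/55285)·0.4439/4625 = 8.7949076 × 10^-5.
deff = (9.616705 × 10^-5) / (8.7949076 × 10^-5) = 1.0934.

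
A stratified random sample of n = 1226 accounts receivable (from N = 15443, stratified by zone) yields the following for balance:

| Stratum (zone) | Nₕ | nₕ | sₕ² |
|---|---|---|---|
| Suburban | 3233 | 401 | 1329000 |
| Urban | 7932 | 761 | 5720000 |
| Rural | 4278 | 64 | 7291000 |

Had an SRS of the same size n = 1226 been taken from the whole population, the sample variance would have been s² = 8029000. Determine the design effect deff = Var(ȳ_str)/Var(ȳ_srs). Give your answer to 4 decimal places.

Var(ȳ_str) = Σ Wₕ²(1−fₕ)sₕ²/nₕ with Wₕ = Nₕ/15443:
  Suburban: (3233/15443)²·(1−401/3233)·1329000/401 = 127.23782
  Urban: (7932/15443)²·(1−761/7932)·5720000/761 = 1792.7117
  Rural: (4278/15443)²·(1−64/4278)·7291000/64 = 8611.5057
  → Var(ȳ_str) = 10531.455.
Var(ȳ_srs) = (1 − 1226/15443)·8029000/1226 = 6029.0277.
deff = 10531.455 / 6029.0277 = 1.7468.

1.7468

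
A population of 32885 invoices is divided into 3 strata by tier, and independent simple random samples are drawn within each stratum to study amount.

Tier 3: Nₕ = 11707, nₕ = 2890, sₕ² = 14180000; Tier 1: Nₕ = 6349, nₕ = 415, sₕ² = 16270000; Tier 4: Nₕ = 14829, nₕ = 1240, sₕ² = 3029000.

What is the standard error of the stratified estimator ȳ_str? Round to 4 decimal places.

Var(ȳ_str) = Σₕ Wₕ²(1 − fₕ)sₕ²/nₕ with Wₕ = Nₕ/N, N = 32885.
Tier 3: Wₕ = 0.35599818; term = 0.35599818²·(1 − 0.24686085)·14180000/2890 = 468.32696.
Tier 1: Wₕ = 0.19306675; term = 0.19306675²·(1 − 0.06536462)·16270000/415 = 1365.83.
Tier 4: Wₕ = 0.45093508; term = 0.45093508²·(1 − 0.08361993)·3029000/1240 = 455.178.
Sum = 2289.335.
SE = √(2289.335) = 47.8470.

47.8470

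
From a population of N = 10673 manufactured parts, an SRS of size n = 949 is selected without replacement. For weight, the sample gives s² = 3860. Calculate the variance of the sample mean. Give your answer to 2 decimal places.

Under SRS without replacement, Var(ȳ) = (1 − f)·s²/n with f = n/N = 949/10673 = 0.08891596.
Var(ȳ) = (1 − 0.08891596)·3860/949 = 0.91108404·4.0674394 = 3.7057791.

3.71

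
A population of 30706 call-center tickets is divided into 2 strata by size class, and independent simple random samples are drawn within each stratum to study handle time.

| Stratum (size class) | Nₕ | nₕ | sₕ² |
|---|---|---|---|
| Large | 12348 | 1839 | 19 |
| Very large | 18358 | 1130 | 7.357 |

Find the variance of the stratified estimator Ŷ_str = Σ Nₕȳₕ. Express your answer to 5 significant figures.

3.3998 × 10^6

Var(Ŷ_str) = Σₕ Nₕ²(1 − fₕ)sₕ²/nₕ.
Large: 12348²·(1 − 1839/12348)·19/1839 = 1.3406947 × 10^6.
Very large: 18358²·(1 − 1130/18358)·7.357/1130 = 2.0591242 × 10^6.
Sum = 3.3998189 × 10^6.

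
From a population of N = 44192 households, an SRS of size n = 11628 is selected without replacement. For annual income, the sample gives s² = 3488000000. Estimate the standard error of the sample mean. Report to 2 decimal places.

470.15

Under SRS without replacement, Var(ȳ) = (1 − f)·s²/n with f = n/N = 11628/44192 = 0.26312455.
Var(ȳ) = (1 − 0.26312455)·3488000000/11628 = 0.73687545·299965.6 = 221037.29.
SE(ȳ) = √(221037.29) = 470.15.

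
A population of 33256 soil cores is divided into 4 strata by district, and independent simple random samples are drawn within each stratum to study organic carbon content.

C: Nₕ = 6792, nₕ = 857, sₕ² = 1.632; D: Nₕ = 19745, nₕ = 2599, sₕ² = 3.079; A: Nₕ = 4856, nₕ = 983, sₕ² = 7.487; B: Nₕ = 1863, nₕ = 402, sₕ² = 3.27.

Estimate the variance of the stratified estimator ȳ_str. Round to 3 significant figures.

Var(ȳ_str) = Σₕ Wₕ²(1 − fₕ)sₕ²/nₕ with Wₕ = Nₕ/N, N = 33256.
C: Wₕ = 0.20423382; term = 0.20423382²·(1 − 0.12617786)·1.632/857 = 6.9409307 × 10^-5.
D: Wₕ = 0.59372745; term = 0.59372745²·(1 − 0.13162826)·3.079/2599 = 3.6264638 × 10^-4.
A: Wₕ = 0.14601876; term = 0.14601876²·(1 − 0.20242998)·7.487/983 = 1.2952108 × 10^-4.
B: Wₕ = 0.05601997; term = 0.05601997²·(1 − 0.21578100)·3.27/402 = 2.0019109 × 10^-5.
Sum = 5.8159588 × 10^-4.

5.82 × 10^-4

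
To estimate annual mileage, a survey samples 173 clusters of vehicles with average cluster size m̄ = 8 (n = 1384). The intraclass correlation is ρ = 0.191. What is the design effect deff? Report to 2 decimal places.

deff = 1 + (8 − 1)·0.191 = 1 + 1.337 = 2.337.

2.34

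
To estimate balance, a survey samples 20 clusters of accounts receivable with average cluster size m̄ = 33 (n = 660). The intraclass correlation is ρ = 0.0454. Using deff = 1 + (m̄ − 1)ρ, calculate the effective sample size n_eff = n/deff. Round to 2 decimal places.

269.08

deff = 1 + (33 − 1)·0.0454 = 1 + 1.4528 = 2.4528.
n_eff = 660 / 2.4528 = 269.08.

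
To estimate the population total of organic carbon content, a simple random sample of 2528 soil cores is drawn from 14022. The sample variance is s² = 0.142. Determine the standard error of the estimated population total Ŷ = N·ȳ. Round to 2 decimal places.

Var(Ŷ) = N²·Var(ȳ) = N²·(1 − n/N)·s²/n.
f = 2528/14022 = 0.18028812; Var(ȳ) = 0.81971188·0.142/2528 = 4.6043943 × 10^-5.
Var(Ŷ) = 14022² · (4.6043943 × 10^-5) = 9052.9982.
SE(Ŷ) = √(9052.9982) = 95.15.

95.15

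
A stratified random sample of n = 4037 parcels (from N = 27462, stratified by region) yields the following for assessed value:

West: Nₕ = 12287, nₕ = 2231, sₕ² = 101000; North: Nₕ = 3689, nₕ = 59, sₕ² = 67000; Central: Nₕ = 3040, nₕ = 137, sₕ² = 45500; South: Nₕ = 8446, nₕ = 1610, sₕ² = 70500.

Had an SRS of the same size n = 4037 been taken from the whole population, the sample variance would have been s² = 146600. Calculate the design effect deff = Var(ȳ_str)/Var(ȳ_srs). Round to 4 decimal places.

1.1241

Var(ȳ_str) = Σ Wₕ²(1−fₕ)sₕ²/nₕ with Wₕ = Nₕ/27462:
  West: (12287/27462)²·(1−2231/12287)·101000/2231 = 7.4170055
  North: (3689/27462)²·(1−59/3689)·67000/59 = 20.163863
  Central: (3040/27462)²·(1−137/3040)·45500/137 = 3.8863967
  South: (8446/27462)²·(1−1610/8446)·70500/1610 = 3.3523708
  → Var(ȳ_str) = 34.819636.
Var(ȳ_srs) = (1 − 4037/27462)·146600/4037 = 30.975809.
deff = 34.819636 / 30.975809 = 1.1241.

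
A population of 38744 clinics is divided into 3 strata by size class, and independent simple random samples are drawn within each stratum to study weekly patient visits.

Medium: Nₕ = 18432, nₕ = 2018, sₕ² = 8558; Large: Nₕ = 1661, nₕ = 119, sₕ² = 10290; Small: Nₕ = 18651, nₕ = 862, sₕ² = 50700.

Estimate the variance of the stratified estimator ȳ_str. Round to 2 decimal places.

Var(ȳ_str) = Σₕ Wₕ²(1 − fₕ)sₕ²/nₕ with Wₕ = Nₕ/N, N = 38744.
Medium: Wₕ = 0.47573818; term = 0.47573818²·(1 − 0.10948351)·8558/2018 = 0.8547303.
Large: Wₕ = 0.04287115; term = 0.04287115²·(1 − 0.07164359)·10290/119 = 0.14754127.
Small: Wₕ = 0.48139067; term = 0.48139067²·(1 − 0.04621736)·50700/862 = 13.000062.
Sum = 14.002334.

14.00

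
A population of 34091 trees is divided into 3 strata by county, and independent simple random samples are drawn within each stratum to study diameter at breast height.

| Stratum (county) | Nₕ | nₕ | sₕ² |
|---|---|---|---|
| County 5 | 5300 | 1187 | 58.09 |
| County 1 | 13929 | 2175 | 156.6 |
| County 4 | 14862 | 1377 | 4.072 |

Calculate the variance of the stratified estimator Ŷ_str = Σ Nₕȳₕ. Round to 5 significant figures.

1.3447 × 10^7

Var(Ŷ_str) = Σₕ Nₕ²(1 − fₕ)sₕ²/nₕ.
County 5: 5300²·(1 − 1187/5300)·58.09/1187 = 1.0668055 × 10^6.
County 1: 13929²·(1 − 2175/13929)·156.6/2175 = 1.1787946 × 10^7.
County 4: 14862²·(1 − 1377/14862)·4.072/1377 = 592655.11.
Sum = 1.3447407 × 10^7.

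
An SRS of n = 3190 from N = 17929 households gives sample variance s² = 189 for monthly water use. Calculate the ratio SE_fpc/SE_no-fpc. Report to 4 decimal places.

0.9067

f = n/N = 3190/17929 = 0.17792403.
SE_no-fpc = √(s²/n) = 0.2434084; SE_fpc = √((1−f)s²/n) = 0.22069451.
Ratio = √(1−f) = 0.90668405.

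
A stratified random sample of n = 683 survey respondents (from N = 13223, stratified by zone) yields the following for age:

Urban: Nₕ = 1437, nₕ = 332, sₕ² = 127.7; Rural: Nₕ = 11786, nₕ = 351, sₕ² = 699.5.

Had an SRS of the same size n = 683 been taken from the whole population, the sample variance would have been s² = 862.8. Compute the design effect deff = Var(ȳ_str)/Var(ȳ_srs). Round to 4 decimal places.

Var(ȳ_str) = Σ Wₕ²(1−fₕ)sₕ²/nₕ with Wₕ = Nₕ/13223:
  Urban: (1437/13223)²·(1−332/1437)·127.7/332 = 0.0034931068
  Rural: (11786/13223)²·(1−351/11786)·699.5/351 = 1.5361132
  → Var(ȳ_str) = 1.5396063.
Var(ȳ_srs) = (1 − 683/13223)·862.8/683 = 1.1980004.
deff = 1.5396063 / 1.1980004 = 1.2851.

1.2851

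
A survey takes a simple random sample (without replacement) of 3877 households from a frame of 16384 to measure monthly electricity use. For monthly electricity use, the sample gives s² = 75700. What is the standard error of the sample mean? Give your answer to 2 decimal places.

3.86

Under SRS without replacement, Var(ȳ) = (1 − f)·s²/n with f = n/N = 3877/16384 = 0.23663330.
Var(ȳ) = (1 − 0.23663330)·75700/3877 = 0.76336670·19.525406 = 14.905045.
SE(ȳ) = √(14.905045) = 3.86.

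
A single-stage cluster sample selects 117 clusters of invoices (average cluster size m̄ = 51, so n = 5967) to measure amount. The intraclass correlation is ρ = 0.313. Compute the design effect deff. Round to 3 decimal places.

deff = 1 + (51 − 1)·0.313 = 1 + 15.65 = 16.65.

16.650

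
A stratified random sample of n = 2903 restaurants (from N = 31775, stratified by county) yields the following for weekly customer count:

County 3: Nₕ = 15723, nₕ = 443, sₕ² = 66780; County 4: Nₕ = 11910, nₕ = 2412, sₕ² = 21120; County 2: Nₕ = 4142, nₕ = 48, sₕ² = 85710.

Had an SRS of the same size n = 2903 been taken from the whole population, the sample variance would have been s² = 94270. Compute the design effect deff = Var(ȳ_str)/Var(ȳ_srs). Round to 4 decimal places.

2.2653

Var(ȳ_str) = Σ Wₕ²(1−fₕ)sₕ²/nₕ with Wₕ = Nₕ/31775:
  County 3: (15723/31775)²·(1−443/15723)·66780/443 = 35.869914
  County 4: (11910/31775)²·(1−2412/11910)·21120/2412 = 0.98104611
  County 2: (4142/31775)²·(1−48/4142)·85710/48 = 29.990042
  → Var(ȳ_str) = 66.841002.
Var(ȳ_srs) = (1 − 2903/31775)·94270/2903 = 29.506506.
deff = 66.841002 / 29.506506 = 2.2653.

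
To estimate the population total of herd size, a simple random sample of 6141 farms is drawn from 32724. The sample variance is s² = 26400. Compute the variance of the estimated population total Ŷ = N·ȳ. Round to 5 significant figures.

3.7397 × 10^9

Var(Ŷ) = N²·Var(ȳ) = N²·(1 − n/N)·s²/n.
f = 6141/32724 = 0.18766043; Var(ȳ) = 0.81233957·26400/6141 = 3.4922268.
Var(Ŷ) = 32724² · 3.4922268 = 3.7396866 × 10^9.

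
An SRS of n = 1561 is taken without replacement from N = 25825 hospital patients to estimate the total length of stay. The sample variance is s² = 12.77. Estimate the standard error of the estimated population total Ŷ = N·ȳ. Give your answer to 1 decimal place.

2264.1

Var(Ŷ) = N²·Var(ȳ) = N²·(1 − n/N)·s²/n.
f = 1561/25825 = 0.06044530; Var(ȳ) = 0.93955470·12.77/1561 = 0.0076861713.
Var(Ŷ) = 25825² · 0.0076861713 = 5.126143 × 10^6.
SE(Ŷ) = √(5.126143 × 10^6) = 2264.1.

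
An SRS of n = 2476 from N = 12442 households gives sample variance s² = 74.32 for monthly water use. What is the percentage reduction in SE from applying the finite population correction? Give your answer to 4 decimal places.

10.5016

f = n/N = 2476/12442 = 0.19900338.
SE_no-fpc = √(s²/n) = 0.17325171; SE_fpc = √((1−f)s²/n) = 0.15505753.
Ratio = √(1−f) = 0.89498415. Reduction = 100·(1 − 0.89498415) = 10.5016%.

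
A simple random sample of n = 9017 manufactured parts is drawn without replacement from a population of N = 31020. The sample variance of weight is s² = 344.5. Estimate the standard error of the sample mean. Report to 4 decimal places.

Under SRS without replacement, Var(ȳ) = (1 − f)·s²/n with f = n/N = 9017/31020 = 0.29068343.
Var(ȳ) = (1 − 0.29068343)·344.5/9017 = 0.70931657·0.038205612 = 0.027099873.
SE(ȳ) = √(0.027099873) = 0.1646.

0.1646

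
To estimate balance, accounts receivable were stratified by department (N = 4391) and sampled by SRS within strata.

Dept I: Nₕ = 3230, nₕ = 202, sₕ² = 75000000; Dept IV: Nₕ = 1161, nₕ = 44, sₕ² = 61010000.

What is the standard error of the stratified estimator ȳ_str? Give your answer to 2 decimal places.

Var(ȳ_str) = Σₕ Wₕ²(1 − fₕ)sₕ²/nₕ with Wₕ = Nₕ/N, N = 4391.
Dept I: Wₕ = 0.73559554; term = 0.73559554²·(1 − 0.06253870)·75000000/202 = 188339.5.
Dept IV: Wₕ = 0.26440446; term = 0.26440446²·(1 − 0.03789836)·61010000/44 = 93262.46.
Sum = 281601.96.
SE = √(281601.96) = 530.66.

530.66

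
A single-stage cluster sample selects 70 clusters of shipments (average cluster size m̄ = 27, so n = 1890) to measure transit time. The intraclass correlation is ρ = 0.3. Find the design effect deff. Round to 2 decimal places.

deff = 1 + (27 − 1)·0.3 = 1 + 7.8 = 8.8.

8.80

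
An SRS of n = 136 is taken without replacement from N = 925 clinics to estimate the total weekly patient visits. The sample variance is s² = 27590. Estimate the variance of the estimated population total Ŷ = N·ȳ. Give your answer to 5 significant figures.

1.4806 × 10^8

Var(Ŷ) = N²·Var(ȳ) = N²·(1 − n/N)·s²/n.
f = 136/925 = 0.14702703; Var(ȳ) = 0.85297297·27590/136 = 173.04062.
Var(Ŷ) = 925² · 173.04062 = 1.4805788 × 10^8.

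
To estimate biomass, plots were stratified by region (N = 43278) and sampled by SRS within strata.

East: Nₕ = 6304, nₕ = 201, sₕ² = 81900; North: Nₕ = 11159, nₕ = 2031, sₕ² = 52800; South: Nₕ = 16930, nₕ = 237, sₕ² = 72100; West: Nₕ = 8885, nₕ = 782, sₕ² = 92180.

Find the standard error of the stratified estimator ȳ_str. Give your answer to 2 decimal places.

7.76

Var(ȳ_str) = Σₕ Wₕ²(1 − fₕ)sₕ²/nₕ with Wₕ = Nₕ/N, N = 43278.
East: Wₕ = 0.14566292; term = 0.14566292²·(1 − 0.03188452)·81900/201 = 8.3697609.
North: Wₕ = 0.25784463; term = 0.25784463²·(1 − 0.18200556)·52800/2031 = 1.4138084.
South: Wₕ = 0.39119183; term = 0.39119183²·(1 − 0.01399882)·72100/237 = 45.9033.
West: Wₕ = 0.20530061; term = 0.20530061²·(1 − 0.08801351)·92180/782 = 4.53105.
Sum = 60.217919.
SE = √(60.217919) = 7.76.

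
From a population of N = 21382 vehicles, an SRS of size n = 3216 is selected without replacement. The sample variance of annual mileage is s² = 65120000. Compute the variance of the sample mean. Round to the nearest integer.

17203

Under SRS without replacement, Var(ȳ) = (1 − f)·s²/n with f = n/N = 3216/21382 = 0.15040688.
Var(ȳ) = (1 − 0.15040688)·65120000/3216 = 0.84959312·20248.756 = 17203.204.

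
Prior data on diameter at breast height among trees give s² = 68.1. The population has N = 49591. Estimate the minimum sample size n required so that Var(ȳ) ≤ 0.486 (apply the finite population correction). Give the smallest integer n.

Without fpc, n₀ = s²/D = 68.1/0.486 = 140.1235.
With fpc, (1 − n/N)·s²/n ≤ D requires n ≥ n₀/(1 + n₀/N) = 140.1235/(1 + 140.1235/49591) = 139.7287.
Rounding up, n = 140.

140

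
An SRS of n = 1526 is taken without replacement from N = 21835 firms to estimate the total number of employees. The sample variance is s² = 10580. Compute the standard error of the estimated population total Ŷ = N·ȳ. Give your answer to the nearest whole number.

55448

Var(Ŷ) = N²·Var(ȳ) = N²·(1 − n/N)·s²/n.
f = 1526/21835 = 0.06988779; Var(ȳ) = 0.93011221·10580/1526 = 6.4486154.
Var(Ŷ) = 21835² · 6.4486154 = 3.0744885 × 10^9.
SE(Ŷ) = √(3.0744885 × 10^9) = 55448.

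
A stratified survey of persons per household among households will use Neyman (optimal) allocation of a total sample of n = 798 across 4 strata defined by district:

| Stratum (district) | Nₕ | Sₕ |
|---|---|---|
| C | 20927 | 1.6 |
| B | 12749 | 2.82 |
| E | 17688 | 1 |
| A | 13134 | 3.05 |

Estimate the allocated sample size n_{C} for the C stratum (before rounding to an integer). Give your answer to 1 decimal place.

Neyman allocation: nₕ = n·NₕSₕ / Σⱼ NⱼSⱼ.
Σ NⱼSⱼ = 20927·1.6 + 12749·2.82 + 17688·1 + 13134·3.05 = 127182.08.
n_{C} = 798·20927·1.6 / 127182.08 = 210.1.

210.1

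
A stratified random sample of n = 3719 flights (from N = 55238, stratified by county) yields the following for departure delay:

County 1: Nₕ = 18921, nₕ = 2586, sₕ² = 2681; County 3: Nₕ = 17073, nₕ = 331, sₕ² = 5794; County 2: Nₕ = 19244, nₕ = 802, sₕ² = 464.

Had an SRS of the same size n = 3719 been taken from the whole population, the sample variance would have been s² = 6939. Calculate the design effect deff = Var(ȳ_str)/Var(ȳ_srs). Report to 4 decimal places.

1.0413

Var(ȳ_str) = Σ Wₕ²(1−fₕ)sₕ²/nₕ with Wₕ = Nₕ/55238:
  County 1: (18921/55238)²·(1−2586/18921)·2681/2586 = 0.10501604
  County 3: (17073/55238)²·(1−331/17073)·5794/331 = 1.6398034
  County 2: (19244/55238)²·(1−802/19244)·464/802 = 0.067293185
  → Var(ȳ_str) = 1.8121126.
Var(ȳ_srs) = (1 − 3719/55238)·6939/3719 = 1.7402041.
deff = 1.8121126 / 1.7402041 = 1.0413.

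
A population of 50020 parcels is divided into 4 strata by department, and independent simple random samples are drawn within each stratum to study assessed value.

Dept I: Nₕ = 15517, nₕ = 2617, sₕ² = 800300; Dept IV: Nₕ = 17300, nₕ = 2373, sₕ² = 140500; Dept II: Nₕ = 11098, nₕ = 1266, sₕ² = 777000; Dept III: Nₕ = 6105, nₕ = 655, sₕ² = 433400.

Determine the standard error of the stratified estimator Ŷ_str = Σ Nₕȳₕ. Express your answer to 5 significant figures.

406800

Var(Ŷ_str) = Σₕ Nₕ²(1 − fₕ)sₕ²/nₕ.
Dept I: 15517²·(1 − 2617/15517)·800300/2617 = 6.1213409 × 10^10.
Dept IV: 17300²·(1 − 2373/17300)·140500/2373 = 1.5289639 × 10^10.
Dept II: 11098²·(1 − 1266/11098)·777000/1266 = 6.6969014 × 10^10.
Dept III: 6105²·(1 − 655/6105)·433400/655 = 2.2015562 × 10^10.
Sum = 1.6548762 × 10^11.
SE = √(1.6548762 × 10^11) = 406800.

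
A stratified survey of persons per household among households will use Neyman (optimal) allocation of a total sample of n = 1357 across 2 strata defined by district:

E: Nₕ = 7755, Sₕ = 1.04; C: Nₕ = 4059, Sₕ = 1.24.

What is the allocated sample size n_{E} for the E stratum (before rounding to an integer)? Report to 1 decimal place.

835.6

Neyman allocation: nₕ = n·NₕSₕ / Σⱼ NⱼSⱼ.
Σ NⱼSⱼ = 7755·1.04 + 4059·1.24 = 13098.36.
n_{E} = 1357·7755·1.04 / 13098.36 = 835.6.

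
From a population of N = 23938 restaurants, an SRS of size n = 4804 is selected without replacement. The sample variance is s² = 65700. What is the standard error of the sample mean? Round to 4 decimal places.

3.3063

Under SRS without replacement, Var(ȳ) = (1 − f)·s²/n with f = n/N = 4804/23938 = 0.20068510.
Var(ȳ) = (1 − 0.20068510)·65700/4804 = 0.79931490·13.676103 = 10.931513.
SE(ȳ) = √(10.931513) = 3.3063.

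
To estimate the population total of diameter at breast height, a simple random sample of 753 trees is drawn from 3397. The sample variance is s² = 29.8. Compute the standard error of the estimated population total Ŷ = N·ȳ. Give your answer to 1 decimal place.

596.2

Var(Ŷ) = N²·Var(ȳ) = N²·(1 − n/N)·s²/n.
f = 753/3397 = 0.22166618; Var(ȳ) = 0.77833382·29.8/753 = 0.030802587.
Var(Ŷ) = 3397² · 0.030802587 = 355449.81.
SE(Ŷ) = √(355449.81) = 596.2.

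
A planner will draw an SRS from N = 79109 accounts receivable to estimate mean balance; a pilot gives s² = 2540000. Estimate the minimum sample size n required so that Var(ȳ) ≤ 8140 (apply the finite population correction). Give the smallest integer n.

Without fpc, n₀ = s²/D = 2540000/8140 = 312.0393.
With fpc, (1 − n/N)·s²/n ≤ D requires n ≥ n₀/(1 + n₀/N) = 312.0393/(1 + 312.0393/79109) = 310.8133.
Rounding up, n = 311.

311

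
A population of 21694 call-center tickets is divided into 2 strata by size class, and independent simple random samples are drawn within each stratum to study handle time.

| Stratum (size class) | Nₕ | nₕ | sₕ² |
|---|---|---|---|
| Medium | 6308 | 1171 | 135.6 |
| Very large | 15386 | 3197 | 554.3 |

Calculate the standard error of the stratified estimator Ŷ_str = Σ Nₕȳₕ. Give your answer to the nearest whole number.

Var(Ŷ_str) = Σₕ Nₕ²(1 − fₕ)sₕ²/nₕ.
Medium: 6308²·(1 − 1171/6308)·135.6/1171 = 3.7523561 × 10^6.
Very large: 15386²·(1 − 3197/15386)·554.3/3197 = 3.251592 × 10^7.
Sum = 3.6268276 × 10^7.
SE = √(3.6268276 × 10^7) = 6022.

6022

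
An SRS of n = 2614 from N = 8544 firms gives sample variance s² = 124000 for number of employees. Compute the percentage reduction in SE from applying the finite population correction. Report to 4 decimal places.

f = n/N = 2614/8544 = 0.30594569.
SE_no-fpc = √(s²/n) = 6.8874435; SE_fpc = √((1−f)s²/n) = 5.7379238.
Ratio = √(1−f) = 0.83309922. Reduction = 100·(1 − 0.83309922) = 16.6901%.

16.6901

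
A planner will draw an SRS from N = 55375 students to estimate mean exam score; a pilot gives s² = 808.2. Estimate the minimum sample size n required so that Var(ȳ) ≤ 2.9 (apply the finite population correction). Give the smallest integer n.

278

Without fpc, n₀ = s²/D = 808.2/2.9 = 278.6897.
With fpc, (1 − n/N)·s²/n ≤ D requires n ≥ n₀/(1 + n₀/N) = 278.6897/(1 + 278.6897/55375) = 277.2941.
Rounding up, n = 278.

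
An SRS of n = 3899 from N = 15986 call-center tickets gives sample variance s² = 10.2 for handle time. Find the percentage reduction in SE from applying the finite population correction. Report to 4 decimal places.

13.0460

f = n/N = 3899/15986 = 0.24390091.
SE_no-fpc = √(s²/n) = 0.051147389; SE_fpc = √((1−f)s²/n) = 0.044474679.
Ratio = √(1−f) = 0.86953958. Reduction = 100·(1 − 0.86953958) = 13.0460%.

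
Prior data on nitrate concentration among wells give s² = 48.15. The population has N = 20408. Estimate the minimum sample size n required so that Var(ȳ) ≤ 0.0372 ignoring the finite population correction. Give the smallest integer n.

1295

Without fpc, n₀ = s²/D = 48.15/0.0372 = 1294.3548.
Rounding up, n = 1295.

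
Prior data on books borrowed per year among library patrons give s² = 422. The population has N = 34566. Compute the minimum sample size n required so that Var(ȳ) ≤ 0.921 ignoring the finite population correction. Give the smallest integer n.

459

Without fpc, n₀ = s²/D = 422/0.921 = 458.1976.
Rounding up, n = 459.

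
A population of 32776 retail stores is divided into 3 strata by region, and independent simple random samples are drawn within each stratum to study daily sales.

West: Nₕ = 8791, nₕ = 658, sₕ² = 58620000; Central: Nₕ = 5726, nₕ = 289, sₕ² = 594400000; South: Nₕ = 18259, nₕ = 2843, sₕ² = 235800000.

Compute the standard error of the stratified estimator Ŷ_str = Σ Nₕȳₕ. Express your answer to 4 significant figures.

9.682 × 10^6

Var(Ŷ_str) = Σₕ Nₕ²(1 − fₕ)sₕ²/nₕ.
West: 8791²·(1 − 658/8791)·58620000/658 = 6.3695533 × 10^12.
Central: 5726²·(1 − 289/5726)·594400000/289 = 6.4031199 × 10^13.
South: 18259²·(1 − 2843/18259)·235800000/2843 = 2.3346169 × 10^13.
Sum = 9.3746921 × 10^13.
SE = √(9.3746921 × 10^13) = 9.682 × 10^6.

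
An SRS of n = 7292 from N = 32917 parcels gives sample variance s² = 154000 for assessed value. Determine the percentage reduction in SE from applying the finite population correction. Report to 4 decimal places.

11.7689

f = n/N = 7292/32917 = 0.22152687.
SE_no-fpc = √(s²/n) = 4.5955451; SE_fpc = √((1−f)s²/n) = 4.0547011.
Ratio = √(1−f) = 0.88231124. Reduction = 100·(1 − 0.88231124) = 11.7689%.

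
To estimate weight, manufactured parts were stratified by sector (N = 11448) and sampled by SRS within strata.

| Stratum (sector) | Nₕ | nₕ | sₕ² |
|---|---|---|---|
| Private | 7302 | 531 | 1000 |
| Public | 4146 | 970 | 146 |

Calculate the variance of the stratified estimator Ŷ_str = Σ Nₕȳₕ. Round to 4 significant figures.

Var(Ŷ_str) = Σₕ Nₕ²(1 − fₕ)sₕ²/nₕ.
Private: 7302²·(1 − 531/7302)·1000/531 = 9.3110814 × 10^7.
Public: 4146²·(1 − 970/4146)·146/970 = 1.9819419 × 10^6.
Sum = 9.5092756 × 10^7.

9.509 × 10^7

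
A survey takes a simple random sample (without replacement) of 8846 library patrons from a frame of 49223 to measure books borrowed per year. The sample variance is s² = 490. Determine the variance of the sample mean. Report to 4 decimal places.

0.0454

Under SRS without replacement, Var(ȳ) = (1 − f)·s²/n with f = n/N = 8846/49223 = 0.17971274.
Var(ȳ) = (1 − 0.17971274)·490/8846 = 0.82028726·0.055392268 = 0.045437572.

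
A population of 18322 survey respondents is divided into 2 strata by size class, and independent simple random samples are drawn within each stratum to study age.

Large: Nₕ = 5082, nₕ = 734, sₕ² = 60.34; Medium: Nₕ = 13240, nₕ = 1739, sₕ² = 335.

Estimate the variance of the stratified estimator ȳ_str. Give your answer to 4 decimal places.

0.0928

Var(ȳ_str) = Σₕ Wₕ²(1 − fₕ)sₕ²/nₕ with Wₕ = Nₕ/N, N = 18322.
Large: Wₕ = 0.27737147; term = 0.27737147²·(1 − 0.14443133)·60.34/734 = 0.0054111265.
Medium: Wₕ = 0.72262853; term = 0.72262853²·(1 − 0.13134441)·335/1739 = 0.087382216.
Sum = 0.092793343.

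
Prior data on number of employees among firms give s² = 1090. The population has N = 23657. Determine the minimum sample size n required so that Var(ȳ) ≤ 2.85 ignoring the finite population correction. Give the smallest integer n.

383

Without fpc, n₀ = s²/D = 1090/2.85 = 382.4561.
Rounding up, n = 383.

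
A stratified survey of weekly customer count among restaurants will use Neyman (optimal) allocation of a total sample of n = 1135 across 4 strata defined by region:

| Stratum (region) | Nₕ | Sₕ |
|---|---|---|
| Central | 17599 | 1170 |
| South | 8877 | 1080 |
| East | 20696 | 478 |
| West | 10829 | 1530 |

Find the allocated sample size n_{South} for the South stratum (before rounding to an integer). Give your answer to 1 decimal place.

Neyman allocation: nₕ = n·NₕSₕ / Σⱼ NⱼSⱼ.
Σ NⱼSⱼ = 17599·1170 + 8877·1080 + 20696·478 + 10829·1530 = 5.6639048 × 10^7.
n_{South} = 1135·8877·1080 / (5.6639048 × 10^7) = 192.1.

192.1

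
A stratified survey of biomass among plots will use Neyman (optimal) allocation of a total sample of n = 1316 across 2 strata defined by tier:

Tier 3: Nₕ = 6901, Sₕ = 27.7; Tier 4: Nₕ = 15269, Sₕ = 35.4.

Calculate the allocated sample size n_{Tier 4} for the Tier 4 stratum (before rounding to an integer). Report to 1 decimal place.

Neyman allocation: nₕ = n·NₕSₕ / Σⱼ NⱼSⱼ.
Σ NⱼSⱼ = 6901·27.7 + 15269·35.4 = 731680.3.
n_{Tier 4} = 1316·15269·35.4 / 731680.3 = 972.2.

972.2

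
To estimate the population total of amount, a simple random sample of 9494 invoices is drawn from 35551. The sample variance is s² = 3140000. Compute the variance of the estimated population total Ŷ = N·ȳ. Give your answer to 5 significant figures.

Var(Ŷ) = N²·Var(ȳ) = N²·(1 − n/N)·s²/n.
f = 9494/35551 = 0.26705297; Var(ȳ) = 0.73294703·3140000/9494 = 242.41138.
Var(Ŷ) = 35551² · 242.41138 = 3.0637734 × 10^11.

3.0638 × 10^11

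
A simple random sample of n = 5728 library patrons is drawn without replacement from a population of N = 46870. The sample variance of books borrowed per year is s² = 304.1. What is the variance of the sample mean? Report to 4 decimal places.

0.0466

Under SRS without replacement, Var(ȳ) = (1 − f)·s²/n with f = n/N = 5728/46870 = 0.12221037.
Var(ȳ) = (1 − 0.12221037)·304.1/5728 = 0.87778963·0.053090084 = 0.046601925.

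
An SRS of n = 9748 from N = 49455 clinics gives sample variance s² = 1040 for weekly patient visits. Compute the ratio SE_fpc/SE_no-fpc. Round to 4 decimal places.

f = n/N = 9748/49455 = 0.19710848.
SE_no-fpc = √(s²/n) = 0.32663213; SE_fpc = √((1−f)s²/n) = 0.29267616.
Ratio = √(1−f) = 0.89604214.

0.8960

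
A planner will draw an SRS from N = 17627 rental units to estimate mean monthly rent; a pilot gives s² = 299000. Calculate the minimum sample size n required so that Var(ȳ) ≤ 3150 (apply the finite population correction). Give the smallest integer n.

Without fpc, n₀ = s²/D = 299000/3150 = 94.9206.
With fpc, (1 − n/N)·s²/n ≤ D requires n ≥ n₀/(1 + n₀/N) = 94.9206/(1 + 94.9206/17627) = 94.4122.
Rounding up, n = 95.

95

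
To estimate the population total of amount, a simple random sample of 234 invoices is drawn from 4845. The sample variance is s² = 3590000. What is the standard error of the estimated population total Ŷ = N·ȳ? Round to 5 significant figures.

Var(Ŷ) = N²·Var(ȳ) = N²·(1 − n/N)·s²/n.
f = 234/4845 = 0.04829721; Var(ȳ) = 0.95170279·3590000/234 = 14600.91.
Var(Ŷ) = 4845² · 14600.91 = 3.4274213 × 10^11.
SE(Ŷ) = √(3.4274213 × 10^11) = 585440.

585440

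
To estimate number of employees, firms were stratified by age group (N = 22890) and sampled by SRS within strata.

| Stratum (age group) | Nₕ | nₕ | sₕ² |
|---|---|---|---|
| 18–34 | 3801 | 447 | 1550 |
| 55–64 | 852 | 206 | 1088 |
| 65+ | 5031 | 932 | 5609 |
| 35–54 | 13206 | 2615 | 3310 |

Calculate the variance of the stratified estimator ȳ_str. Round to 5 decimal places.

0.66468

Var(ȳ_str) = Σₕ Wₕ²(1 − fₕ)sₕ²/nₕ with Wₕ = Nₕ/N, N = 22890.
18–34: Wₕ = 0.16605505; term = 0.16605505²·(1 − 0.11760063)·1550/447 = 0.084371062.
55–64: Wₕ = 0.03722149; term = 0.03722149²·(1 − 0.24178404)·1088/206 = 0.0055480735.
65+: Wₕ = 0.21979030; term = 0.21979030²·(1 − 0.18525144)·5609/932 = 0.23687006.
35–54: Wₕ = 0.57693316; term = 0.57693316²·(1 − 0.19801605)·3310/2615 = 0.33788816.
Sum = 0.66467736.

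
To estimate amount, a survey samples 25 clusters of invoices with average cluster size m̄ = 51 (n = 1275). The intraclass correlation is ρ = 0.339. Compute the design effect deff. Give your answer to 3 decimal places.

17.950

deff = 1 + (51 − 1)·0.339 = 1 + 16.95 = 17.95.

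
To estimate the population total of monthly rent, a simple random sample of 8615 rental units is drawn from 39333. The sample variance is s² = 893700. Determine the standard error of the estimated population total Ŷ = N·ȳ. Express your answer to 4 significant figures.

Var(Ŷ) = N²·Var(ȳ) = N²·(1 − n/N)·s²/n.
f = 8615/39333 = 0.21902728; Var(ȳ) = 0.78097272·893700/8615 = 81.016288.
Var(Ŷ) = 39333² · 81.016288 = 1.2533907 × 10^11.
SE(Ŷ) = √(1.2533907 × 10^11) = 354000.

354000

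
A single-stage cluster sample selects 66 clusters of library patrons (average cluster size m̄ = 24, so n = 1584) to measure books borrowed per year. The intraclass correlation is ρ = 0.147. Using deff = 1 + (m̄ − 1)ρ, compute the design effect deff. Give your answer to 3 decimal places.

4.381

deff = 1 + (24 − 1)·0.147 = 1 + 3.381 = 4.381.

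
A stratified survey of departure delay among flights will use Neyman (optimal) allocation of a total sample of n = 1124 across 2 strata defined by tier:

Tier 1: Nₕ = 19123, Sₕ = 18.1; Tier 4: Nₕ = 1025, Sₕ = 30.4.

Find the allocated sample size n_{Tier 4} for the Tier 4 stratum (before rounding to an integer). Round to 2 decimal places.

Neyman allocation: nₕ = n·NₕSₕ / Σⱼ NⱼSⱼ.
Σ NⱼSⱼ = 19123·18.1 + 1025·30.4 = 377286.3.
n_{Tier 4} = 1124·1025·30.4 / 377286.3 = 92.83.

92.83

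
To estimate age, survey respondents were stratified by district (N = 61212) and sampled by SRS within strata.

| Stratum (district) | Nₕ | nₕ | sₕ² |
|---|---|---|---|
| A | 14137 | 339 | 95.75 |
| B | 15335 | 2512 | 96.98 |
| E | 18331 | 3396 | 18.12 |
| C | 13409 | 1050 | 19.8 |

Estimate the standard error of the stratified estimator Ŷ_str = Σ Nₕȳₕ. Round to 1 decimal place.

Var(Ŷ_str) = Σₕ Nₕ²(1 − fₕ)sₕ²/nₕ.
A: 14137²·(1 − 339/14137)·95.75/339 = 5.5095038 × 10^7.
B: 15335²·(1 − 2512/15335)·96.98/2512 = 7.5916463 × 10^6.
E: 18331²·(1 − 3396/18331)·18.12/3396 = 1.4607702 × 10^6.
C: 13409²·(1 − 1050/13409)·19.8/1050 = 3.1250402 × 10^6.
Sum = 6.7272495 × 10^7.
SE = √(6.7272495 × 10^7) = 8202.0.

8202.0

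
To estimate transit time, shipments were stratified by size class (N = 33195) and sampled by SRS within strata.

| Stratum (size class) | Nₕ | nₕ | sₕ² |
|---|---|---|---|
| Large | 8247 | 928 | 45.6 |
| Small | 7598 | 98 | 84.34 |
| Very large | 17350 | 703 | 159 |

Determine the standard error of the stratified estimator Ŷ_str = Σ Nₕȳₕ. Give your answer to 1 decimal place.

10832.0

Var(Ŷ_str) = Σₕ Nₕ²(1 − fₕ)sₕ²/nₕ.
Large: 8247²·(1 − 928/8247)·45.6/928 = 2.9659553 × 10^6.
Small: 7598²·(1 − 98/7598)·84.34/98 = 4.9041989 × 10^7.
Very large: 17350²·(1 − 703/17350)·159/703 = 6.5324675 × 10^7.
Sum = 1.1733262 × 10^8.
SE = √(1.1733262 × 10^8) = 10832.0.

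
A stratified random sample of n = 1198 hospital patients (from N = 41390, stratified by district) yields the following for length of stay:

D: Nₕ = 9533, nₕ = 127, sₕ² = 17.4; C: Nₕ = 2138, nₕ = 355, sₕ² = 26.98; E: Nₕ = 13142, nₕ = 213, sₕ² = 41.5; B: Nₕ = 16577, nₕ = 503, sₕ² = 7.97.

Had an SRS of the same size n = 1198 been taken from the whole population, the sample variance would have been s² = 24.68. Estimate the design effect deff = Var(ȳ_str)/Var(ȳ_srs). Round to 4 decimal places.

1.4561

Var(ȳ_str) = Σ Wₕ²(1−fₕ)sₕ²/nₕ with Wₕ = Nₕ/41390:
  D: (9533/41390)²·(1−127/9533)·17.4/127 = 0.0071711572
  C: (2138/41390)²·(1−355/2138)·26.98/355 = 1.6911487 × 10^-4
  E: (13142/41390)²·(1−213/13142)·41.5/213 = 0.019324312
  B: (16577/41390)²·(1−503/16577)·7.97/503 = 0.0024645032
  → Var(ȳ_str) = 0.029129087.
Var(ȳ_srs) = (1 − 1198/41390)·24.68/1198 = 0.020004722.
deff = 0.029129087 / 0.020004722 = 1.4561.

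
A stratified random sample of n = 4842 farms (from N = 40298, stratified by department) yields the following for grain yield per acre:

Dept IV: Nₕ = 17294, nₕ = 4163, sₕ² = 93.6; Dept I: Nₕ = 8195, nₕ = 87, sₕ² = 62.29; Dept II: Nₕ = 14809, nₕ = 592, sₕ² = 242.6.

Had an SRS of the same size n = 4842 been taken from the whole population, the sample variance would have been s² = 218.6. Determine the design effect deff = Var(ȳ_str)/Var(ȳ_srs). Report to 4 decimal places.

2.1542

Var(ȳ_str) = Σ Wₕ²(1−fₕ)sₕ²/nₕ with Wₕ = Nₕ/40298:
  Dept IV: (17294/40298)²·(1−4163/17294)·93.6/4163 = 0.0031440954
  Dept I: (8195/40298)²·(1−87/8195)·62.29/87 = 0.029295087
  Dept II: (14809/40298)²·(1−592/14809)·242.6/592 = 0.053129509
  → Var(ȳ_str) = 0.085568691.
Var(ȳ_srs) = (1 − 4842/40298)·218.6/4842 = 0.039722047.
deff = 0.085568691 / 0.039722047 = 2.1542.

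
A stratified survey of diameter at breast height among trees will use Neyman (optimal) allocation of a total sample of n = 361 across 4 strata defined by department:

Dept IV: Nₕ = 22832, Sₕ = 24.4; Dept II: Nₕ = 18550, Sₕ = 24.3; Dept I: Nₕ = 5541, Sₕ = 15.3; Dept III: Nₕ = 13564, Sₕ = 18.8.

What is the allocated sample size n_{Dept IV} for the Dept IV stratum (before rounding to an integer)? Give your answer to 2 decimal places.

Neyman allocation: nₕ = n·NₕSₕ / Σⱼ NⱼSⱼ.
Σ NⱼSⱼ = 22832·24.4 + 18550·24.3 + 5541·15.3 + 13564·18.8 = 1.3476463 × 10^6.
n_{Dept IV} = 361·22832·24.4 / (1.3476463 × 10^6) = 149.23.

149.23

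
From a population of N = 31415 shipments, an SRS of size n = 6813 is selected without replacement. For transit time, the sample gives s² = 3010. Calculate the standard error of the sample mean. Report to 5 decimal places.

Under SRS without replacement, Var(ȳ) = (1 − f)·s²/n with f = n/N = 6813/31415 = 0.21687092.
Var(ȳ) = (1 − 0.21687092)·3010/6813 = 0.78312908·0.44180244 = 0.34598833.
SE(ȳ) = √(0.34598833) = 0.58821.

0.58821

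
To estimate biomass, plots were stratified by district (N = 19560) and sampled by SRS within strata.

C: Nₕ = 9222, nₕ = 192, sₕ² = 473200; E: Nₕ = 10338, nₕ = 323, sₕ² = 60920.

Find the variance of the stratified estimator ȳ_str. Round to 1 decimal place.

587.5

Var(ȳ_str) = Σₕ Wₕ²(1 − fₕ)sₕ²/nₕ with Wₕ = Nₕ/N, N = 19560.
C: Wₕ = 0.47147239; term = 0.47147239²·(1 − 0.02081978)·473200/192 = 536.43694.
E: Wₕ = 0.52852761; term = 0.52852761²·(1 − 0.03124395)·60920/323 = 51.039587.
Sum = 587.47653.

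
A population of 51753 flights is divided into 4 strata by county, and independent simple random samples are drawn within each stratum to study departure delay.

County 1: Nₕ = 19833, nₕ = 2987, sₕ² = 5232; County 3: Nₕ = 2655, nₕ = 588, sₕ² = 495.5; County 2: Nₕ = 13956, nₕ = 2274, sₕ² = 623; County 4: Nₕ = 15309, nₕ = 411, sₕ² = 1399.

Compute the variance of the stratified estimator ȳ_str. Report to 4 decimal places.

Var(ȳ_str) = Σₕ Wₕ²(1 − fₕ)sₕ²/nₕ with Wₕ = Nₕ/N, N = 51753.
County 1: Wₕ = 0.38322416; term = 0.38322416²·(1 − 0.15060757)·5232/2987 = 0.2184976.
County 3: Wₕ = 0.05130137; term = 0.05130137²·(1 − 0.22146893)·495.5/588 = 0.0017266339.
County 2: Wₕ = 0.26966553; term = 0.26966553²·(1 − 0.16294067)·623/2274 = 0.016676492.
County 4: Wₕ = 0.29580894; term = 0.29580894²·(1 − 0.02684695)·1399/411 = 0.28985422.
Sum = 0.52675495.

0.5268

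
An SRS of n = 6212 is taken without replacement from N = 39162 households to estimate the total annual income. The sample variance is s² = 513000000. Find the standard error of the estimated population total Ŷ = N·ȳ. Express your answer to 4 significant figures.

Var(Ŷ) = N²·Var(ȳ) = N²·(1 − n/N)·s²/n.
f = 6212/39162 = 0.15862316; Var(ȳ) = 0.84137684·513000000/6212 = 69482.666.
Var(Ŷ) = 39162² · 69482.666 = 1.0656294 × 10^14.
SE(Ŷ) = √(1.0656294 × 10^14) = 1.032 × 10^7.

1.032 × 10^7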